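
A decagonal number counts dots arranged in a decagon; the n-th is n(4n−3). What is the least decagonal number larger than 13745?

Solve n(4n−3) > 13745 for integer n.
The largest n with value ≤ 13745 is 58 (since 13282 ≤ 13745 < 13747), so the first above is n = 59, value 13747.

13747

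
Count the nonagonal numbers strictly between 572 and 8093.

35

The n-th nonagonal number is n(7n−5)/2.
Smallest index with value > 572: n = 14 (giving 651).
Largest index with value < 8093: n = 48 (giving 7944).
Indices 14 through 48: 35 terms.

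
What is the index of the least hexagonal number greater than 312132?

396

Solve n(2n−1) > 312132 for integer n.
The largest n with value ≤ 312132 is 395 (since 311655 ≤ 312132 < 313236), so the first above is n = 396, value 313236.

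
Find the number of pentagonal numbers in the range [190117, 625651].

The n-th pentagonal number is n(3n−1)/2.
Smallest index with value ≥ 190117: n = 357 (giving 190995).
Largest index with value ≤ 625651: n = 646 (giving 625651).
Indices 357 through 646: 290 terms.

290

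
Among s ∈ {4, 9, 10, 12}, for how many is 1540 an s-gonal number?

s = 4: P(4, 39) = 1521 and P(4, 40) = 1600; 1540 is not s-gonal.
s = 9: P(9, 21) = 1491 and P(9, 22) = 1639; 1540 is not s-gonal.
s = 10: P(10, 20) = 1540. ✓
s = 12: P(12, 17) = 1377 and P(12, 18) = 1548; 1540 is not s-gonal.
Hits: s ∈ {10} → 1.

1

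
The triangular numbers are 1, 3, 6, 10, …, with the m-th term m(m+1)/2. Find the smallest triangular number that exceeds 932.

Solve n(n+1)/2 > 932 for integer n.
The largest n with value ≤ 932 is 42 (since 903 ≤ 932 < 946), so the first above is n = 43, value 946.

946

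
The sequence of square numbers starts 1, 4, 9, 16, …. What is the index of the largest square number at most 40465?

201

Solve n² ≤ 40465 for integer n.
n = 201 gives 40401 ≤ 40465, while n = 202 gives 40804 > 40465; so the answer is index 201.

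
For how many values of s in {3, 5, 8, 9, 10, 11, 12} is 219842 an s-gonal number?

1

s = 3: P(3, 662) = 219453 and P(3, 663) = 220116; 219842 is not s-gonal.
s = 5: P(5, 383) = 219842. ✓
s = 8: P(8, 271) = 219781 and P(8, 272) = 221408; 219842 is not s-gonal.
s = 9: P(9, 250) = 218125 and P(9, 251) = 219876; 219842 is not s-gonal.
s = 10: P(10, 234) = 218322 and P(10, 235) = 220195; 219842 is not s-gonal.
s = 11: P(11, 221) = 219011 and P(11, 222) = 221001; 219842 is not s-gonal.
s = 12: P(12, 210) = 219660 and P(12, 211) = 221761; 219842 is not s-gonal.
Hits: s ∈ {5} → 1.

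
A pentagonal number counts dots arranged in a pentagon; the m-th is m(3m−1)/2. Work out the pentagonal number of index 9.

9·(3·9 − 1)/2 = 9·26/2 = 9·13 = 117.

117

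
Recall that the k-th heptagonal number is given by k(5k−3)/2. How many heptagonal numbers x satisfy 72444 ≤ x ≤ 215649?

124

The n-th heptagonal number is n(5n−3)/2.
Smallest index with value ≥ 72444: n = 171 (giving 72846).
Largest index with value ≤ 215649: n = 294 (giving 215649).
Indices 171 through 294: 124 terms.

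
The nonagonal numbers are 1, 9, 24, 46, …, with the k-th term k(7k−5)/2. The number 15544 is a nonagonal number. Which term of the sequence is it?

67

Set n(7n−5)/2 = 15544, giving 7n² − 5n − 31088 = 0.
The discriminant is 25 + 56·15544 = 870489, and √870489 = 933.
So n = (5 + 933) / 14 = 938/14 = 67.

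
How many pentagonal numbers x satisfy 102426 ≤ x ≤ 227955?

The n-th pentagonal number is n(3n−1)/2.
Smallest index with value ≥ 102426: n = 262 (giving 102835).
Largest index with value ≤ 227955: n = 390 (giving 227955).
Indices 262 through 390: 129 terms.

129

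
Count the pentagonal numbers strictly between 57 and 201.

5

The n-th pentagonal number is n(3n−1)/2.
Smallest index with value > 57: n = 7 (giving 70).
Largest index with value < 201: n = 11 (giving 176).
Indices 7 through 11: 5 terms.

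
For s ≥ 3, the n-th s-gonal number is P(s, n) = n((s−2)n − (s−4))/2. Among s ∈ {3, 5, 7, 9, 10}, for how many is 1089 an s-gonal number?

s = 3: P(3, 46) = 1081 and P(3, 47) = 1128; 1089 is not s-gonal.
s = 5: P(5, 27) = 1080 and P(5, 28) = 1162; 1089 is not s-gonal.
s = 7: P(7, 21) = 1071 and P(7, 22) = 1177; 1089 is not s-gonal.
s = 9: P(9, 18) = 1089. ✓
s = 10: P(10, 16) = 976 and P(10, 17) = 1105; 1089 is not s-gonal.
Hits: s ∈ {9} → 1.

1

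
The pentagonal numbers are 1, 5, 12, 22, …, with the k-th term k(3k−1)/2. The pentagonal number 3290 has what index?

47

Set n(3n−1)/2 = 3290, giving 3n² − n − 6580 = 0.
The discriminant is 1 + 24·3290 = 78961, and √78961 = 281.
So n = (1 + 281) / 6 = 282/6 = 47.
Check: 47·(3·47 − 1)/2 = 3290. ✓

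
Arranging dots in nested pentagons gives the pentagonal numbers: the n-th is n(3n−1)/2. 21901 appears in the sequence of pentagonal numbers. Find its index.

Set n(3n−1)/2 = 21901, giving 3n² − n − 43802 = 0.
The discriminant is 1 + 24·21901 = 525625, and √525625 = 725.
So n = (1 + 725) / 6 = 726/6 = 121.
Check: 121·(3·121 − 1)/2 = 21901. ✓

121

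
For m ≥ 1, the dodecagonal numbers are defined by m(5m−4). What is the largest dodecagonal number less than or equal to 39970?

39249

Solve n(5n−4) ≤ 39970 for integer n.
n = 89 gives 39249 ≤ 39970, while n = 90 gives 40140 > 39970; so the answer is 39249.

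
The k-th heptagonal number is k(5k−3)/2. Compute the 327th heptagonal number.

266832

The 327th heptagonal number is n(5n−3)/2 with n = 327.
327·(5·327 − 3)/2 = 327·1632/2 = 327·816 = 266832.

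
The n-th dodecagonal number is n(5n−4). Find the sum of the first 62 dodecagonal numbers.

399063

Σ i(5i−4) = 5Σi² − 4Σi over i = 1..62.
Σi = 1953 and Σi² = 81375.
5·81375 − 4·1953 = 399063.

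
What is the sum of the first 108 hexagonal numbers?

Σ i(2i−1) = 2Σi² − Σi over i = 1..108.
Σi = 5886 and Σi² = 425754.
2·425754 − 1·5886 = 845622.

845622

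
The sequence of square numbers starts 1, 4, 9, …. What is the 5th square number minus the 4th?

n² − (n−1)² = 2n − 1, so 5² − 4² = 2·5 − 1 = 9.

9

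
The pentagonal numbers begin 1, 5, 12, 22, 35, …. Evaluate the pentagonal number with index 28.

1162

28·(3·28 − 1)/2 = 28·83/2 = 1162.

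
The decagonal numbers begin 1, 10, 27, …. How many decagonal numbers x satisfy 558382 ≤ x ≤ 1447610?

228

The n-th decagonal number is n(4n−3).
Smallest index with value ≥ 558382: n = 374 (giving 558382).
Largest index with value ≤ 1447610: n = 601 (giving 1443001).
Indices 374 through 601: 228 terms.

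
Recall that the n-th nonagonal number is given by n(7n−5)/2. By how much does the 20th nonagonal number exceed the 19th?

134

Consecutive nonagonal numbers differ by 7n − 6: here 7·20 − 6 = 134.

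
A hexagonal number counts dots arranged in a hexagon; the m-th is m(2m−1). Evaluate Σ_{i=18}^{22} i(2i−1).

Σ i(2i−1) = 2Σi² − Σi over i = 18..22.
Σi = 253 − 153 = 100 and Σi² = 3795 − 1785 = 2010.
2·2010 − 1·100 = 3920.

3920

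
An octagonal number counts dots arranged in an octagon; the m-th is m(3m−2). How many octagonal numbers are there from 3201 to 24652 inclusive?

58

The n-th octagonal number is n(3n−2).
Smallest index with value ≥ 3201: n = 33 (giving 3201).
Largest index with value ≤ 24652: n = 90 (giving 24120).
Indices 33 through 90: 58 terms.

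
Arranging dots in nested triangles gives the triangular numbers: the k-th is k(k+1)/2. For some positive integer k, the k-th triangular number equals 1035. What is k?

45

Set n(n+1)/2 = 1035, giving n² + n − 2070 = 0.
The discriminant is 1 + 8·1035 = 8281, and √8281 = 91.
So n = (-1 + 91) / 2 = 90/2 = 45.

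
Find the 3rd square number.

9

The 3rd square number is n² with n = 3.
3² = 9.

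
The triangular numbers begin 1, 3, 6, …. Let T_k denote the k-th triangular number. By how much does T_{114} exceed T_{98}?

114·115/2 = 6555 and 98·99/2 = 4851.
Difference: 6555 − 4851 = 1704.

1704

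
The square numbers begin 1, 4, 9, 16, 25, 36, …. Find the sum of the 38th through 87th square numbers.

Σ_{i=38}^{87} i² = 223300 − 17575 = 205725.

205725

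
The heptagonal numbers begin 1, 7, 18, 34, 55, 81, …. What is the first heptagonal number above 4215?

Solve n(5n−3)/2 > 4215 for integer n.
The largest n with value ≤ 4215 is 41 (since 4141 ≤ 4215 < 4347), so the first above is n = 42, value 4347.

4347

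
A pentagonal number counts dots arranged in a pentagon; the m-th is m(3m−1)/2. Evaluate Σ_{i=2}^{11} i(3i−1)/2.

Σ i(3i−1)/2 = (3Σi² − Σi) / 2 over i = 2..11.
Σi = 66 − 1 = 65 and Σi² = 506 − 1 = 505.
(3·505 − 1·65) / 2 = 1450/2 = 725.

725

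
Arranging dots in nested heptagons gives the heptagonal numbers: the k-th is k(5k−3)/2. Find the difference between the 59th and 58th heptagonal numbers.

291

Consecutive heptagonal numbers differ by 5n − 4: here 5·59 − 4 = 291.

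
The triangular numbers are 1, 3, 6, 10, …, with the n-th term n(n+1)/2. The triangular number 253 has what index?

Set n(n+1)/2 = 253, giving n² + n − 506 = 0.
The discriminant is 1 + 8·253 = 2025, and √2025 = 45.
So n = (-1 + 45) / 2 = 44/2 = 22.
Check: 22·23/2 = 253. ✓

22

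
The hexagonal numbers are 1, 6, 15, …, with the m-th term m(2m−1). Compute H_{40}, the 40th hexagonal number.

40·(2·40 − 1) = 40·79 = 3160.

3160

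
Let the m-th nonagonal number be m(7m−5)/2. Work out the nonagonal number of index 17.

The 17th nonagonal number is n(7n−5)/2 with n = 17.
17·(7·17 − 5)/2 = 17·114/2 = 17·57 = 969.

969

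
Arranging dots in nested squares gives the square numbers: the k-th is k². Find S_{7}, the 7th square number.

The 7th square number is n² with n = 7.
7² = 49.

49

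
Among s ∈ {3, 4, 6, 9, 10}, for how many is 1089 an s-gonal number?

s = 3: P(3, 46) = 1081 and P(3, 47) = 1128; 1089 is not s-gonal.
s = 4: P(4, 33) = 1089. ✓
s = 6: P(6, 23) = 1035 and P(6, 24) = 1128; 1089 is not s-gonal.
s = 9: P(9, 18) = 1089. ✓
s = 10: P(10, 16) = 976 and P(10, 17) = 1105; 1089 is not s-gonal.
Hits: s ∈ {4, 9} → 2.

2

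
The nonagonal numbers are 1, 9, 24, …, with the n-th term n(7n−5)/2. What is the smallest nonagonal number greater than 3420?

3504

Solve n(7n−5)/2 > 3420 for integer n.
The largest n with value ≤ 3420 is 31 (since 3286 ≤ 3420 < 3504), so the first above is n = 32, value 3504.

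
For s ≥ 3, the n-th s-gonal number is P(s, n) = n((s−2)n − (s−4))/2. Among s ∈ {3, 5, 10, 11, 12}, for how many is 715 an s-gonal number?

2

s = 3: P(3, 37) = 703 and P(3, 38) = 741; 715 is not s-gonal.
s = 5: P(5, 22) = 715. ✓
s = 10: P(10, 13) = 637 and P(10, 14) = 742; 715 is not s-gonal.
s = 11: P(11, 13) = 715. ✓
s = 12: P(12, 12) = 672 and P(12, 13) = 793; 715 is not s-gonal.
Hits: s ∈ {5, 11} → 2.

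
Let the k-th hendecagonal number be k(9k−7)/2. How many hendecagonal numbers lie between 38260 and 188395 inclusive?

113

The n-th hendecagonal number is n(9n−7)/2.
Smallest index with value ≥ 38260: n = 93 (giving 38595).
Largest index with value ≤ 188395: n = 205 (giving 188395).
Indices 93 through 205: 113 terms.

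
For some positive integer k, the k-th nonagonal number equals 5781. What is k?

41

Set n(7n−5)/2 = 5781, giving 7n² − 5n − 11562 = 0.
So n = (5 + 569) / 14 = 574/14 = 41.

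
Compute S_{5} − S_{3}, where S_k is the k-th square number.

16

5² = 25 and 3² = 9.
Difference: 25 − 9 = 16.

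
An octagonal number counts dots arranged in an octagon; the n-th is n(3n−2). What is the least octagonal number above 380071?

Solve n(3n−2) > 380071 for integer n.
The largest n with value ≤ 380071 is 356 (since 379496 ≤ 380071 < 381633), so the first above is n = 357, value 381633.

381633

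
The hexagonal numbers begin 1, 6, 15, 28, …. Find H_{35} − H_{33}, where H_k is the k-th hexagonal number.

270

35·(2·35 − 1) = 2415 and 33·(2·33 − 1) = 2145.
Difference: 2415 − 2145 = 270.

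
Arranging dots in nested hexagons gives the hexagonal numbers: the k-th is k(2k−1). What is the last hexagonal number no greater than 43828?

Solve n(2n−1) ≤ 43828 for integer n.
n = 148 gives 43660 ≤ 43828, while n = 149 gives 44253 > 43828; so the answer is 43660.

43660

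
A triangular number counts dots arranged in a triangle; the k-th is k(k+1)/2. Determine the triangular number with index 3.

6

3·4/2 = 12/2 = 6.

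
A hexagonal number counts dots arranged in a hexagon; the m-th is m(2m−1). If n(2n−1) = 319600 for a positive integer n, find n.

400

Set n(2n−1) = 319600, giving 2n² − n − 319600 = 0.
The discriminant is 1 + 8·319600 = 2556801, and √2556801 = 1599.
So n = (1 + 1599) / 4 = 1600/4 = 400.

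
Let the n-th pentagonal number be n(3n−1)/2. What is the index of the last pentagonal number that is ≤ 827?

Solve n(3n−1)/2 ≤ 827 for integer n.
n = 23 gives 782 ≤ 827, while n = 24 gives 852 > 827; so the answer is index 23.

23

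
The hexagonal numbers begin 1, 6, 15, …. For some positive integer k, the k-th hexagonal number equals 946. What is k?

Set n(2n−1) = 946, giving 2n² − n − 946 = 0.
The discriminant is 1 + 8·946 = 7569, and √7569 = 87.
So n = (1 + 87) / 4 = 88/4 = 22.

22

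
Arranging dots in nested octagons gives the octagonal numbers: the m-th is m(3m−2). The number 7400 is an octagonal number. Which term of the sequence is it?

Set n(3n−2) = 7400, giving 3n² − 2n − 7400 = 0.
The discriminant is 4 + 12·7400 = 88804, and √88804 = 298.
So n = (2 + 298) / 6 = 300/6 = 50.
Check: 50·(3·50 − 2) = 7400. ✓

50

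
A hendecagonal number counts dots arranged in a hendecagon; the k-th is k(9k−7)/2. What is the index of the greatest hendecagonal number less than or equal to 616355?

370

Solve n(9n−7)/2 ≤ 616355 for integer n.
n = 370 gives 614755 ≤ 616355, while n = 371 gives 618086 > 616355; so the answer is index 370.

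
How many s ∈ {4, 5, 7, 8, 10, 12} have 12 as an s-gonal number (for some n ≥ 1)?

s = 4: P(4, 3) = 9 and P(4, 4) = 16; 12 is not s-gonal.
s = 5: P(5, 3) = 12. ✓
s = 7: P(7, 2) = 7 and P(7, 3) = 18; 12 is not s-gonal.
s = 8: P(8, 2) = 8 and P(8, 3) = 21; 12 is not s-gonal.
s = 10: P(10, 2) = 10 and P(10, 3) = 27; 12 is not s-gonal.
s = 12: P(12, 2) = 12. ✓
Hits: s ∈ {5, 12} → 2.

2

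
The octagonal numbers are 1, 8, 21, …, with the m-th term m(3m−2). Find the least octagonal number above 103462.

104533

Solve n(3n−2) > 103462 for integer n.
The largest n with value ≤ 103462 is 186 (since 103416 ≤ 103462 < 104533), so the first above is n = 187, value 104533.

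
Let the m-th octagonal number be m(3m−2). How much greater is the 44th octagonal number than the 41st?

44·(3·44 − 2) = 5720 and 41·(3·41 − 2) = 4961.
Difference: 5720 − 4961 = 759.

759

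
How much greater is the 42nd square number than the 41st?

83

n² − (n−1)² = 2n − 1, so 42² − 41² = 2·42 − 1 = 83.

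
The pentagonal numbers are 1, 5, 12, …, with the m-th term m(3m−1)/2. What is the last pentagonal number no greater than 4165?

4030

Solve n(3n−1)/2 ≤ 4165 for integer n.
n = 52 gives 4030 ≤ 4165, while n = 53 gives 4187 > 4165; so the answer is 4030.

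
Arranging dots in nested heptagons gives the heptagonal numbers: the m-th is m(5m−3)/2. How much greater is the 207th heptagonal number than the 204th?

3078

207·(5·207 − 3)/2 = 106812 and 204·(5·204 − 3)/2 = 103734.
Difference: 106812 − 103734 = 3078.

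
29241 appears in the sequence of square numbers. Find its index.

We need n² = 29241, so n = √29241 = 171.

171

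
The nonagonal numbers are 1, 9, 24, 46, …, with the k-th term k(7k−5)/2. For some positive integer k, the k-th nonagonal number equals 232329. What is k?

258

Set n(7n−5)/2 = 232329, giving 7n² − 5n − 464658 = 0.
So n = (5 + 3607) / 14 = 3612/14 = 258.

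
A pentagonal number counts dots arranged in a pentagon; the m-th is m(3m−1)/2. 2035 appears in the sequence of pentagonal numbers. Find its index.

Set n(3n−1)/2 = 2035, giving 3n² − n − 4070 = 0.
The discriminant is 1 + 24·2035 = 48841, and √48841 = 221.
So n = (1 + 221) / 6 = 222/6 = 37.
Check: 37·(3·37 − 1)/2 = 2035. ✓

37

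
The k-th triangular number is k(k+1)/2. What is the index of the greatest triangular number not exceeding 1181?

48

Solve n(n+1)/2 ≤ 1181 for integer n.
n = 48 gives 1176 ≤ 1181, while n = 49 gives 1225 > 1181; so the answer is index 48.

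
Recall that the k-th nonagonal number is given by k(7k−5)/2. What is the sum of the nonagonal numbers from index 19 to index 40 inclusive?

68486

Σ i(7i−5)/2 = (7Σi² − 5Σi) / 2 over i = 19..40.
Σi = 820 − 171 = 649 and Σi² = 22140 − 2109 = 20031.
(7·20031 − 5·649) / 2 = 136972/2 = 68486.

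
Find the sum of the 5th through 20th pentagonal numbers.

Σ i(3i−1)/2 = (3Σi² − Σi) / 2 over i = 5..20.
Σi = 210 − 10 = 200 and Σi² = 2870 − 30 = 2840.
(3·2840 − 1·200) / 2 = 8320/2 = 4160.

4160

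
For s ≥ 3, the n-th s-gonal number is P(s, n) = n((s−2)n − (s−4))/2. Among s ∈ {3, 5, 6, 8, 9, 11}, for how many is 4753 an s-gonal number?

2

s = 3: P(3, 97) = 4753. ✓
s = 5: P(5, 56) = 4676 and P(5, 57) = 4845; 4753 is not s-gonal.
s = 6: P(6, 49) = 4753. ✓
s = 8: P(8, 40) = 4720 and P(8, 41) = 4961; 4753 is not s-gonal.
s = 9: P(9, 37) = 4699 and P(9, 38) = 4959; 4753 is not s-gonal.
s = 11: P(11, 32) = 4496 and P(11, 33) = 4785; 4753 is not s-gonal.
Hits: s ∈ {3, 6} → 2.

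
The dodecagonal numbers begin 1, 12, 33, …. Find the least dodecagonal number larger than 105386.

Solve n(5n−4) > 105386 for integer n.
The largest n with value ≤ 105386 is 145 (since 104545 ≤ 105386 < 105996), so the first above is n = 146, value 105996.

105996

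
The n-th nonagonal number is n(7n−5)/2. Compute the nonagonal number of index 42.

42·(7·42 − 5)/2 = 42·289/2 = 6069.

6069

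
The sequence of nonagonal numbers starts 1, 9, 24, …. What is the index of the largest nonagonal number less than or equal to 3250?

Solve n(7n−5)/2 ≤ 3250 for integer n.
n = 30 gives 3075 ≤ 3250, while n = 31 gives 3286 > 3250; so the answer is index 30.

30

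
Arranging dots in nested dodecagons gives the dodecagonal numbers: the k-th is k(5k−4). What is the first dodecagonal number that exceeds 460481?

460864

Solve n(5n−4) > 460481 for integer n.
The largest n with value ≤ 460481 is 303 (since 457833 ≤ 460481 < 460864), so the first above is n = 304, value 460864.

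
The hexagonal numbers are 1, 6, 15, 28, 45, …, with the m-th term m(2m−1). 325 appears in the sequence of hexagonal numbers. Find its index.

Set n(2n−1) = 325, giving 2n² − n − 325 = 0.
The discriminant is 1 + 8·325 = 2601, and √2601 = 51.
So n = (1 + 51) / 4 = 52/4 = 13.
Check: 13·(2·13 − 1) = 325. ✓

13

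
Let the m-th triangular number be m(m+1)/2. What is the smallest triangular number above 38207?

Solve n(n+1)/2 > 38207 for integer n.
The largest n with value ≤ 38207 is 275 (since 37950 ≤ 38207 < 38226), so the first above is n = 276, value 38226.

38226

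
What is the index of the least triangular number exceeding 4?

3

Solve n(n+1)/2 > 4 for integer n.
The largest n with value ≤ 4 is 2 (since 3 ≤ 4 < 6), so the first above is n = 3, value 6.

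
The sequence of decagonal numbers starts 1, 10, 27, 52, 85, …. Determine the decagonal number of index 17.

The 17th decagonal number is n(4n−3) with n = 17.
17·(4·17 − 3) = 17·65 = 1105.

1105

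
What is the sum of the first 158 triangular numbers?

Σ i(i+1)/2 = (Σi² + Σi) / 2 over i = 1..158.
Σi = 12561 and Σi² = 1327279.
(1·1327279 + 1·12561) / 2 = 1339840/2 = 669920.

669920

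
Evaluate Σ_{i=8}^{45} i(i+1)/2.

Σ i(i+1)/2 = (Σi² + Σi) / 2 over i = 8..45.
Σi = 1035 − 28 = 1007 and Σi² = 31395 − 140 = 31255.
(1·31255 + 1·1007) / 2 = 32262/2 = 16131.

16131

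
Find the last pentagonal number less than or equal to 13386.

Solve n(3n−1)/2 ≤ 13386 for integer n.
n = 94 gives 13207 ≤ 13386, while n = 95 gives 13490 > 13386; so the answer is 13207.

13207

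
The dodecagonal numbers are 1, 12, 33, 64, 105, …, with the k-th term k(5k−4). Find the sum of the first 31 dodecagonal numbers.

Σ i(5i−4) = 5Σi² − 4Σi over i = 1..31.
Σi = 496 and Σi² = 10416.
5·10416 − 4·496 = 50096.

50096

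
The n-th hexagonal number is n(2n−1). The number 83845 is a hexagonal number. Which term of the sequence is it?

205

Set n(2n−1) = 83845, giving 2n² − n − 83845 = 0.
The discriminant is 1 + 8·83845 = 670761, and √670761 = 819.
So n = (1 + 819) / 4 = 820/4 = 205.
Check: 205·(2·205 − 1) = 83845. ✓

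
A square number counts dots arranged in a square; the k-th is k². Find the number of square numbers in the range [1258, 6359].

The n-th square number is n².
Smallest index with value ≥ 1258: n = 36 (giving 1296).
Largest index with value ≤ 6359: n = 79 (giving 6241).
Indices 36 through 79: 44 terms.

44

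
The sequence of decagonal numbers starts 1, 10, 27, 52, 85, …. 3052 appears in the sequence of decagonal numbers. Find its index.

28

Set n(4n−3) = 3052, giving 4n² − 3n − 3052 = 0.
So n = (3 + 221) / 8 = 224/8 = 28.
Check: 28·(4·28 − 3) = 3052. ✓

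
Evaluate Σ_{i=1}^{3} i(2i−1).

Σ i(2i−1) = 2Σi² − Σi over i = 1..3.
Σi = 6 and Σi² = 14.
2·14 − 1·6 = 22.

22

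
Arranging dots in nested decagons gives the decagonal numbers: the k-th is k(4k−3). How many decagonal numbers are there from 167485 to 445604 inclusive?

130

The n-th decagonal number is n(4n−3).
Smallest index with value ≥ 167485: n = 205 (giving 167485).
Largest index with value ≤ 445604: n = 334 (giving 445222).
Indices 205 through 334: 130 terms.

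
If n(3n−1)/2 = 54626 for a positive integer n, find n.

191

Set n(3n−1)/2 = 54626, giving 3n² − n − 109252 = 0.
The discriminant is 1 + 24·54626 = 1311025, and √1311025 = 1145.
So n = (1 + 1145) / 6 = 1146/6 = 191.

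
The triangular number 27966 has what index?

Set n(n+1)/2 = 27966, giving n² + n − 55932 = 0.
The discriminant is 1 + 8·27966 = 223729, and √223729 = 473.
So n = (-1 + 473) / 2 = 472/2 = 236.

236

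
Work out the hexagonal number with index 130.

The 130th hexagonal number is n(2n−1) with n = 130.
130·(2·130 − 1) = 130·259 = 33670.

33670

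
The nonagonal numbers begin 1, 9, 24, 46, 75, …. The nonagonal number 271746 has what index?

Set n(7n−5)/2 = 271746, giving 7n² − 5n − 543492 = 0.
The discriminant is 25 + 56·271746 = 15217801, and √15217801 = 3901.
So n = (5 + 3901) / 14 = 3906/14 = 279.
Check: 279·(7·279 − 5)/2 = 271746. ✓

279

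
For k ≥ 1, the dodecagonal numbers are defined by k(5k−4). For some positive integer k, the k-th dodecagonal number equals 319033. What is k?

253

Set n(5n−4) = 319033, giving 5n² − 4n − 319033 = 0.
So n = (4 + 2526) / 10 = 2530/10 = 253.
Check: 253·(5·253 − 4) = 319033. ✓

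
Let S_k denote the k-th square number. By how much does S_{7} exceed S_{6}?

n² − (n−1)² = 2n − 1, so 7² − 6² = 2·7 − 1 = 13.

13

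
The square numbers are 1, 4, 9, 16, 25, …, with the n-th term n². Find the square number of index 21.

441

21² = 441.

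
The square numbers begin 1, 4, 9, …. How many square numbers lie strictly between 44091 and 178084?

212

The n-th square number is n².
Smallest index with value > 44091: n = 210 (giving 44100).
Largest index with value < 178084: n = 421 (giving 177241).
Indices 210 through 421: 212 terms.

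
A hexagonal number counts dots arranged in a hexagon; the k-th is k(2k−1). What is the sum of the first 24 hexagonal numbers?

Σ i(2i−1) = 2Σi² − Σi over i = 1..24.
Σi = 300 and Σi² = 4900.
2·4900 − 1·300 = 9500.

9500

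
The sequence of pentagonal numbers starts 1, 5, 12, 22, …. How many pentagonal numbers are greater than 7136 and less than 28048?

67

The n-th pentagonal number is n(3n−1)/2.
Smallest index with value > 7136: n = 70 (giving 7315).
Largest index with value < 28048: n = 136 (giving 27676).
Indices 70 through 136: 67 terms.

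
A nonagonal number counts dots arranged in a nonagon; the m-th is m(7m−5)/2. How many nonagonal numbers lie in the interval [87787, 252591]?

111

The n-th nonagonal number is n(7n−5)/2.
Smallest index with value ≥ 87787: n = 159 (giving 88086).
Largest index with value ≤ 252591: n = 269 (giving 252591).
Indices 159 through 269: 111 terms.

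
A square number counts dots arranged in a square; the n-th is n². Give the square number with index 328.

107584

328² = 107584.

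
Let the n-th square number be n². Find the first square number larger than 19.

25

Solve n² > 19 for integer n.
The largest n with value ≤ 19 is 4 (since 16 ≤ 19 < 25), so the first above is n = 5, value 25.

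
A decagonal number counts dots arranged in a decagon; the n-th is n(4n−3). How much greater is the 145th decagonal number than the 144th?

Consecutive decagonal numbers differ by 8n − 7: here 8·145 − 7 = 1153.

1153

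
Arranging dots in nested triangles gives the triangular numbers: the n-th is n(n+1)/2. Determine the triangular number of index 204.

20910

The 204th triangular number is n(n+1)/2 with n = 204.
204·205/2 = 41820/2 = 20910.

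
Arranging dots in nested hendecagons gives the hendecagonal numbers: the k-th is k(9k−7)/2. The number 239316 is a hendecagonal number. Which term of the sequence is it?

Set n(9n−7)/2 = 239316, giving 9n² − 7n − 478632 = 0.
The discriminant is 49 + 72·239316 = 17230801, and √17230801 = 4151.
So n = (7 + 4151) / 18 = 4158/18 = 231.
Check: 231·(9·231 − 7)/2 = 239316. ✓

231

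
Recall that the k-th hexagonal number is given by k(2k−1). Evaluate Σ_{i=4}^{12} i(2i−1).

Σ i(2i−1) = 2Σi² − Σi over i = 4..12.
Σi = 78 − 6 = 72 and Σi² = 650 − 14 = 636.
2·636 − 1·72 = 1200.

1200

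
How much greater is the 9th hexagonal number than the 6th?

87

9·(2·9 − 1) = 153 and 6·(2·6 − 1) = 66.
Difference: 153 − 66 = 87.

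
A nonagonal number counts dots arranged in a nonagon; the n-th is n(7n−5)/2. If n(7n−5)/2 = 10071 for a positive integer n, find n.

Set n(7n−5)/2 = 10071, giving 7n² − 5n − 20142 = 0.
The discriminant is 25 + 56·10071 = 564001, and √564001 = 751.
So n = (5 + 751) / 14 = 756/14 = 54.

54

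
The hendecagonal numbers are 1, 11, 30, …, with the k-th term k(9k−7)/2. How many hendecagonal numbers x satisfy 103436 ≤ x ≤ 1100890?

The n-th hendecagonal number is n(9n−7)/2.
Smallest index with value ≥ 103436: n = 152 (giving 103436).
Largest index with value ≤ 1100890: n = 495 (giving 1100880).
Indices 152 through 495: 344 terms.

344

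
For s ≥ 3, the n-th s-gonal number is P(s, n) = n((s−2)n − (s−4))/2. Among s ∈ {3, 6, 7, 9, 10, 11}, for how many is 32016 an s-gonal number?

s = 3: P(3, 252) = 31878 and P(3, 253) = 32131; 32016 is not s-gonal.
s = 6: P(6, 126) = 31626 and P(6, 127) = 32131; 32016 is not s-gonal.
s = 7: P(7, 113) = 31753 and P(7, 114) = 32319; 32016 is not s-gonal.
s = 9: P(9, 96) = 32016. ✓
s = 10: P(10, 89) = 31417 and P(10, 90) = 32130; 32016 is not s-gonal.
s = 11: P(11, 84) = 31458 and P(11, 85) = 32215; 32016 is not s-gonal.
Hits: s ∈ {9} → 1.

1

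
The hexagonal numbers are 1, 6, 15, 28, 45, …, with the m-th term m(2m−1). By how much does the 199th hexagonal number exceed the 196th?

199·(2·199 − 1) = 79003 and 196·(2·196 − 1) = 76636.
Difference: 79003 − 76636 = 2367.

2367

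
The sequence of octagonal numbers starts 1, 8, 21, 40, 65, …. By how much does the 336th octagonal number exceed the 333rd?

336·(3·336 − 2) = 338016 and 333·(3·333 − 2) = 332001.
Difference: 338016 − 332001 = 6015.

6015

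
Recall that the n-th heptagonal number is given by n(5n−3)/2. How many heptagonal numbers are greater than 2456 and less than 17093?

The n-th heptagonal number is n(5n−3)/2.
Smallest index with value > 2456: n = 32 (giving 2512).
Largest index with value < 17093: n = 82 (giving 16687).
Indices 32 through 82: 51 terms.

51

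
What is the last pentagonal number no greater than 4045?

Solve n(3n−1)/2 ≤ 4045 for integer n.
n = 52 gives 4030 ≤ 4045, while n = 53 gives 4187 > 4045; so the answer is 4030.

4030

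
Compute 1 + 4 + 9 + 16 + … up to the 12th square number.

Σ_{i=1}^{12} i² = 12·13·25/6 = 650.

650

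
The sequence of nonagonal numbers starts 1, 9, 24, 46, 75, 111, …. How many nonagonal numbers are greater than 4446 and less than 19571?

The n-th nonagonal number is n(7n−5)/2.
Smallest index with value > 4446: n = 37 (giving 4699).
Largest index with value < 19571: n = 75 (giving 19500).
Indices 37 through 75: 39 terms.

39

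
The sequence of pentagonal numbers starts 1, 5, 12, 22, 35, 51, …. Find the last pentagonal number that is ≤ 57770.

Solve n(3n−1)/2 ≤ 57770 for integer n.
n = 196 gives 57526 ≤ 57770, while n = 197 gives 58115 > 57770; so the answer is 57526.

57526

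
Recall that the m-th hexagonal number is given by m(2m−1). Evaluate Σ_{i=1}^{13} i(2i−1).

1547

Σ i(2i−1) = 2Σi² − Σi over i = 1..13.
Σi = 91 and Σi² = 819.
2·819 − 1·91 = 1547.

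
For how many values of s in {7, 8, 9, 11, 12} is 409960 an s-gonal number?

1

s = 7: P(7, 405) = 409455 and P(7, 406) = 411481; 409960 is not s-gonal.
s = 8: P(8, 370) = 409960. ✓
s = 9: P(9, 342) = 408519 and P(9, 343) = 410914; 409960 is not s-gonal.
s = 11: P(11, 302) = 409361 and P(11, 303) = 412080; 409960 is not s-gonal.
s = 12: P(12, 286) = 407836 and P(12, 287) = 410697; 409960 is not s-gonal.
Hits: s ∈ {8} → 1.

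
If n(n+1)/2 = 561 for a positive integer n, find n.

33

Set n(n+1)/2 = 561, giving n² + n − 1122 = 0.
The discriminant is 1 + 8·561 = 4489, and √4489 = 67.
So n = (-1 + 67) / 2 = 66/2 = 33.
Check: 33·34/2 = 561. ✓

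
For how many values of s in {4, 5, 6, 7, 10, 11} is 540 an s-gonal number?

2

s = 4: P(4, 23) = 529 and P(4, 24) = 576; 540 is not s-gonal.
s = 5: P(5, 19) = 532 and P(5, 20) = 590; 540 is not s-gonal.
s = 6: P(6, 16) = 496 and P(6, 17) = 561; 540 is not s-gonal.
s = 7: P(7, 15) = 540. ✓
s = 10: P(10, 12) = 540. ✓
s = 11: P(11, 11) = 506 and P(11, 12) = 606; 540 is not s-gonal.
Hits: s ∈ {7, 10} → 2.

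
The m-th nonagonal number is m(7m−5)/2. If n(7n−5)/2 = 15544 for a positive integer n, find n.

67

Set n(7n−5)/2 = 15544, giving 7n² − 5n − 31088 = 0.
The discriminant is 25 + 56·15544 = 870489, and √870489 = 933.
So n = (5 + 933) / 14 = 938/14 = 67.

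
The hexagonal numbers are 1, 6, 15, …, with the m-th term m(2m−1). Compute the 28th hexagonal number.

The 28th hexagonal number is n(2n−1) with n = 28.
28·(2·28 − 1) = 28·55 = 1540.

1540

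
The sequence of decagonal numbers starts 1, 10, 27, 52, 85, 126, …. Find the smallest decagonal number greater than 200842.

201825

Solve n(4n−3) > 200842 for integer n.
The largest n with value ≤ 200842 is 224 (since 200032 ≤ 200842 < 201825), so the first above is n = 225, value 201825.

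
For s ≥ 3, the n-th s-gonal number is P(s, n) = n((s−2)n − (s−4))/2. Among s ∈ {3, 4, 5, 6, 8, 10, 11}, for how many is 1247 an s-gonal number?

s = 3: P(3, 49) = 1225 and P(3, 50) = 1275; 1247 is not s-gonal.
s = 4: P(4, 35) = 1225 and P(4, 36) = 1296; 1247 is not s-gonal.
s = 5: P(5, 29) = 1247. ✓
s = 6: P(6, 25) = 1225 and P(6, 26) = 1326; 1247 is not s-gonal.
s = 8: P(8, 20) = 1160 and P(8, 21) = 1281; 1247 is not s-gonal.
s = 10: P(10, 18) = 1242 and P(10, 19) = 1387; 1247 is not s-gonal.
s = 11: P(11, 17) = 1241 and P(11, 18) = 1395; 1247 is not s-gonal.
Hits: s ∈ {5} → 1.

1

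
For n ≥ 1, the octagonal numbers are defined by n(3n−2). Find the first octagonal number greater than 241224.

241400

Solve n(3n−2) > 241224 for integer n.
The largest n with value ≤ 241224 is 283 (since 239701 ≤ 241224 < 241400), so the first above is n = 284, value 241400.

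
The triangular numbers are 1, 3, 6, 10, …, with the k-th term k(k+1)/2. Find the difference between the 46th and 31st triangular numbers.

585

46·47/2 = 1081 and 31·32/2 = 496.
Difference: 1081 − 496 = 585.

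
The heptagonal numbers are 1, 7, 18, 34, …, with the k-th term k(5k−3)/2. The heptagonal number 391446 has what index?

Set n(5n−3)/2 = 391446, giving 5n² − 3n − 782892 = 0.
The discriminant is 9 + 40·391446 = 15657849, and √15657849 = 3957.
So n = (3 + 3957) / 10 = 3960/10 = 396.
Check: 396·(5·396 − 3)/2 = 391446. ✓

396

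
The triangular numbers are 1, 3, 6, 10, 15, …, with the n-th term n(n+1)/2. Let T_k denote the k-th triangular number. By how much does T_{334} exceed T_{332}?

667

334·335/2 = 55945 and 332·333/2 = 55278.
Difference: 55945 − 55278 = 667.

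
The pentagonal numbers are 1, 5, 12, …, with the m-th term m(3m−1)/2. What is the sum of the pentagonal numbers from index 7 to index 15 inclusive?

Σ i(3i−1)/2 = (3Σi² − Σi) / 2 over i = 7..15.
Σi = 120 − 21 = 99 and Σi² = 1240 − 91 = 1149.
(3·1149 − 1·99) / 2 = 3348/2 = 1674.

1674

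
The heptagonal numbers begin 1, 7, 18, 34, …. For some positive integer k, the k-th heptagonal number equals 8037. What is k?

Set n(5n−3)/2 = 8037, giving 5n² − 3n − 16074 = 0.
The discriminant is 9 + 40·8037 = 321489, and √321489 = 567.
So n = (3 + 567) / 10 = 570/10 = 57.

57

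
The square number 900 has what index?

We need n² = 900, so n = √900 = 30.

30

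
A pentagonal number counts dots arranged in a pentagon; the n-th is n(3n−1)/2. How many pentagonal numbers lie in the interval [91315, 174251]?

95

The n-th pentagonal number is n(3n−1)/2.
Smallest index with value ≥ 91315: n = 247 (giving 91390).
Largest index with value ≤ 174251: n = 341 (giving 174251).
Indices 247 through 341: 95 terms.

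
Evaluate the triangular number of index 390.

The 390th triangular number is n(n+1)/2 with n = 390.
390·391/2 = 152490/2 = 76245.

76245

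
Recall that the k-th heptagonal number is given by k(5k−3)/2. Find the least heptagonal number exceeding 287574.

288490

Solve n(5n−3)/2 > 287574 for integer n.
The largest n with value ≤ 287574 is 339 (since 286794 ≤ 287574 < 288490), so the first above is n = 340, value 288490.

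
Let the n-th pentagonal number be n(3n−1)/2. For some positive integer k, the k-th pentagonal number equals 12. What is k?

Set n(3n−1)/2 = 12, giving 3n² − n − 24 = 0.
The discriminant is 1 + 24·12 = 289, and √289 = 17.
So n = (1 + 17) / 6 = 18/6 = 3.

3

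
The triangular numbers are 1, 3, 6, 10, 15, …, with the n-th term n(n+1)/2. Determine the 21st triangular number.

The 21st triangular number is n(n+1)/2 with n = 21.
21·22/2 = 462/2 = 231.

231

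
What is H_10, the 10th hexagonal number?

190

The 10th hexagonal number is n(2n−1) with n = 10.
10·(2·10 − 1) = 10·19 = 190.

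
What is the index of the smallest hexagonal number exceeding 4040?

46

Solve n(2n−1) > 4040 for integer n.
The largest n with value ≤ 4040 is 45 (since 4005 ≤ 4040 < 4186), so the first above is n = 46, value 4186.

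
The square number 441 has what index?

We need n² = 441, so n = √441 = 21.

21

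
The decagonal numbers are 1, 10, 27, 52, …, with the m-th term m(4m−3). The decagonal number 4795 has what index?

35

Set n(4n−3) = 4795, giving 4n² − 3n − 4795 = 0.
The discriminant is 9 + 16·4795 = 76729, and √76729 = 277.
So n = (3 + 277) / 8 = 280/8 = 35.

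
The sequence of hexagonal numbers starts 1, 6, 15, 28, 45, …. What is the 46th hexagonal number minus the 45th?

Consecutive hexagonal numbers differ by 4n − 3: here 4·46 − 3 = 181.

181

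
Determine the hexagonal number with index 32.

2016

The 32nd hexagonal number is n(2n−1) with n = 32.
32·(2·32 − 1) = 32·63 = 2016.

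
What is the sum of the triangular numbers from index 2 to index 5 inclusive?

34

Σ i(i+1)/2 = (Σi² + Σi) / 2 over i = 2..5.
Σi = 15 − 1 = 14 and Σi² = 55 − 1 = 54.
(1·54 + 1·14) / 2 = 68/2 = 34.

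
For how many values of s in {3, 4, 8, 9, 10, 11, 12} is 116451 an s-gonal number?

1

s = 3: P(3, 482) = 116403 and P(3, 483) = 116886; 116451 is not s-gonal.
s = 4: P(4, 341) = 116281 and P(4, 342) = 116964; 116451 is not s-gonal.
s = 8: P(8, 197) = 116033 and P(8, 198) = 117216; 116451 is not s-gonal.
s = 9: P(9, 182) = 115479 and P(9, 183) = 116754; 116451 is not s-gonal.
s = 10: P(10, 171) = 116451. ✓
s = 11: P(11, 161) = 116081 and P(11, 162) = 117531; 116451 is not s-gonal.
s = 12: P(12, 153) = 116433 and P(12, 154) = 117964; 116451 is not s-gonal.
Hits: s ∈ {10} → 1.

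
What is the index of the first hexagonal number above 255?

12

Solve n(2n−1) > 255 for integer n.
The largest n with value ≤ 255 is 11 (since 231 ≤ 255 < 276), so the first above is n = 12, value 276.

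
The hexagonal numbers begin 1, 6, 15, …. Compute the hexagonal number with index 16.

The 16th hexagonal number is n(2n−1) with n = 16.
16·(2·16 − 1) = 16·31 = 496.

496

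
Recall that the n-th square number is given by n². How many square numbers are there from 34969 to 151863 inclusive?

203

The n-th square number is n².
Smallest index with value ≥ 34969: n = 187 (giving 34969).
Largest index with value ≤ 151863: n = 389 (giving 151321).
Indices 187 through 389: 203 terms.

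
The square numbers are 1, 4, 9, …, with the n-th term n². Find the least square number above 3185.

Solve n² > 3185 for integer n.
The largest n with value ≤ 3185 is 56 (since 3136 ≤ 3185 < 3249), so the first above is n = 57, value 3249.

3249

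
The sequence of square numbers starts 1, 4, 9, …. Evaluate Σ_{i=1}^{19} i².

2470

Σ_{i=1}^{19} i² = 19·20·39/6 = 2470.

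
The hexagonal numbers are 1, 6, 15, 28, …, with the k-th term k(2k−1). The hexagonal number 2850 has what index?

Set n(2n−1) = 2850, giving 2n² − n − 2850 = 0.
So n = (1 + 151) / 4 = 152/4 = 38.

38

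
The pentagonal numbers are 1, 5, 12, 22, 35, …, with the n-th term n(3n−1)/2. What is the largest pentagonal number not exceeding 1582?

Solve n(3n−1)/2 ≤ 1582 for integer n.
n = 32 gives 1520 ≤ 1582, while n = 33 gives 1617 > 1582; so the answer is 1520.

1520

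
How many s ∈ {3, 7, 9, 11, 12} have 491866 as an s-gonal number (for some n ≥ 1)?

1

s = 3: P(3, 991) = 491536 and P(3, 992) = 492528; 491866 is not s-gonal.
s = 7: P(7, 443) = 489958 and P(7, 444) = 492174; 491866 is not s-gonal.
s = 9: P(9, 375) = 491250 and P(9, 376) = 493876; 491866 is not s-gonal.
s = 11: P(11, 331) = 491866. ✓
s = 12: P(12, 314) = 491724 and P(12, 315) = 494865; 491866 is not s-gonal.
Hits: s ∈ {11} → 1.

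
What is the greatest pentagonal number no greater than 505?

477

Solve n(3n−1)/2 ≤ 505 for integer n.
n = 18 gives 477 ≤ 505, while n = 19 gives 532 > 505; so the answer is 477.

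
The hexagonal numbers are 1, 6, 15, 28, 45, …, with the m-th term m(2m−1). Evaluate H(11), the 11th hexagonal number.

The 11th hexagonal number is n(2n−1) with n = 11.
11·(2·11 − 1) = 11·21 = 231.

231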